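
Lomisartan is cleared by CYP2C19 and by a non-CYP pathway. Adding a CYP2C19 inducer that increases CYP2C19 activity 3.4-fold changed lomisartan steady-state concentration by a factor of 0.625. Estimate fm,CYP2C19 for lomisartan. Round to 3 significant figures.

Let fm be the CYP2C19 fraction. New clearance relative to baseline = fm × 3.4 + (1 − fm).
Steady-state concentration ratio = 1 / (new CL fraction), so new CL fraction = 1 / 0.625 = 1.6.
fm × 3.4 + 1 − fm = 1.6  ⇒  fm × (3.4 − 1) = 0.6  ⇒  fm = 0.250.

0.250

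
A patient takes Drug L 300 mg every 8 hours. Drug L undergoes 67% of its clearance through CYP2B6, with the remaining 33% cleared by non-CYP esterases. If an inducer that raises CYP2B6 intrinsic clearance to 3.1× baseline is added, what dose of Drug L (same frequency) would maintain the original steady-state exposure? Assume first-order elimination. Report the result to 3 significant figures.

The CYP2B6 pathway (67% of clearance) rises to 3.1× activity: 0.67 × 3.1 = 2.077.
Non-CYP routes (33%) are unchanged.
CL_new/CL_old = 2.077 + 0.33 = 2.407.
Exposure is unchanged when dose changes in proportion to clearance. New dose = 300 mg × 2.407 = 722 mg.

722 mg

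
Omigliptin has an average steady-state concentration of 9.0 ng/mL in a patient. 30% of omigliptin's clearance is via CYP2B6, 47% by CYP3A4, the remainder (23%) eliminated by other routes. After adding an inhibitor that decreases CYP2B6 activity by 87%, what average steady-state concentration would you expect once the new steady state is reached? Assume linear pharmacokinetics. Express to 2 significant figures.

The CYP2B6 pathway (30% of clearance) is reduced to 0.13× activity: 0.3 × 0.13 = 0.039.
CYP3A4 (47%) and the residual 23% are unaffected.
CL_new/CL_old = 0.039 + 0.47 + 0.23 = 0.739.
New average steady-state concentration = baseline ÷ relative clearance = 9.0 / 0.739 = 12 ng/mL.

12 ng/mL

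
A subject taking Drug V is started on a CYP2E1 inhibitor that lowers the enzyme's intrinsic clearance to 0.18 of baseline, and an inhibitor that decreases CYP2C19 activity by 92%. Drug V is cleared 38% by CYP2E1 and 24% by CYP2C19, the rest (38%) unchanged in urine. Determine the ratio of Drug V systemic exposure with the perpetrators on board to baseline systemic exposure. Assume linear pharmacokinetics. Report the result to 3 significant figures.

CYP2E1: 0.38 × 0.18 = 0.0684
CYP2C19: 0.24 × 0.08 = 0.0192
Other: 0.38 (unchanged)
CL_new/CL_old = 0.0684 + 0.0192 + 0.38 = 0.4676.
Net systemic exposure ratio = 1 / 0.4676 = 2.14.

2.14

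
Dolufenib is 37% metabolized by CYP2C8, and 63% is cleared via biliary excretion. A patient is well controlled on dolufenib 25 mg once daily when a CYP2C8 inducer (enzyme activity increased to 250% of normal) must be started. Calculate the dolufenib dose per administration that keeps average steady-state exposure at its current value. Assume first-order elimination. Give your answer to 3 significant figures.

38.9 mg

CYP2C8: 0.37 × 2.5 = 0.925
Other: 0.63 (unchanged)
Relative clearance = 0.925 + 0.63 = 1.555.
To maintain the same steady-state level, dose must scale with clearance: new dose = 25 × 1.555 = 38.9 mg.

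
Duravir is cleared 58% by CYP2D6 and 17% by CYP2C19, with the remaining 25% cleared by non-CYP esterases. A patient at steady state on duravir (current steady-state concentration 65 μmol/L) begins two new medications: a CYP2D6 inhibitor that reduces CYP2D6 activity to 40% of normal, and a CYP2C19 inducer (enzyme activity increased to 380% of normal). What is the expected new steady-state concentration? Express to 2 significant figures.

58 μmol/L

The CYP2D6 pathway (58% of clearance) is reduced to 0.4× activity: 0.58 × 0.4 = 0.232.
The CYP2C19 pathway (17% of clearance) increases to 3.8× activity: 0.17 × 3.8 = 0.646.
Non-CYP routes (25%) are unchanged.
Relative clearance = 0.232 + 0.646 + 0.25 = 1.128.
Dividing the baseline by the relative clearance: 65 / 1.128 = 58 μmol/L.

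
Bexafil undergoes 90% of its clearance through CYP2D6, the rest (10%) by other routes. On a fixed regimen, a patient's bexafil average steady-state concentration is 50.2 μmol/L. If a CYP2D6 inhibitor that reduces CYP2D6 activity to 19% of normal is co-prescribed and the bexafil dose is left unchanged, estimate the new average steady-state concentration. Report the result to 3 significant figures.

CYP2D6: 0.9 × 0.19 = 0.171
Other: 0.1 (unchanged)
New clearance relative to baseline: 0.171 + 0.1 = 0.271.
Average steady-state concentration ∝ 1/CL, so new value = 50.2 / 0.271 = 185 μmol/L.

185 μmol/L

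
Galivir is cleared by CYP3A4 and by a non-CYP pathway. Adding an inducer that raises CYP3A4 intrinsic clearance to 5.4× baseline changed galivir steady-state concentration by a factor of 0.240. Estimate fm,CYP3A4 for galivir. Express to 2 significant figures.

0.72

Let x = fm,CYP3A4. Because steady-state concentration ∝ 1/CL, relative clearance rose to 1/0.240 = 4.167.
Setting x·5.4 + (1 − x) = 4.167 and solving: x = (4.167 − 1)/(5.4 − 1) = 0.72.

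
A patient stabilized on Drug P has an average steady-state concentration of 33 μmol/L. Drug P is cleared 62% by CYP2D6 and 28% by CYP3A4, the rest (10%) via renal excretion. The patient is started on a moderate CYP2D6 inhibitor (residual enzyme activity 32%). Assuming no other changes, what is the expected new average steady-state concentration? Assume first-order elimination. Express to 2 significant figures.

The CYP2D6 pathway (62% of clearance) is reduced to 0.32× activity: 0.62 × 0.32 = 0.1984.
CYP3A4 (28%) and the residual 10% are unaffected.
CL_new/CL_old = 0.1984 + 0.28 + 0.1 = 0.5784.
With dosing unchanged, average steady-state concentration scales as 1/CL: 33 / 0.5784 = 57 μmol/L.

57 μmol/L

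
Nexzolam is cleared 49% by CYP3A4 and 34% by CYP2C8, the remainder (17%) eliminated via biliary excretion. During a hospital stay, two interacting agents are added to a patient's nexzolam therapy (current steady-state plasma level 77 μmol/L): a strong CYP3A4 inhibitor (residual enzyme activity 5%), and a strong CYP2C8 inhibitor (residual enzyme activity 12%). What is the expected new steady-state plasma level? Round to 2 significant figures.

CYP3A4: 0.49 × 0.05 = 0.0245
CYP2C8: 0.34 × 0.12 = 0.0408
Other: 0.17 (unchanged)
Relative clearance = 0.0245 + 0.0408 + 0.17 = 0.2353.
Steady-state plasma level ∝ 1/CL: new value = 77 / 0.2353 = 3.3 × 10² μmol/L.

3.3 × 10² μmol/L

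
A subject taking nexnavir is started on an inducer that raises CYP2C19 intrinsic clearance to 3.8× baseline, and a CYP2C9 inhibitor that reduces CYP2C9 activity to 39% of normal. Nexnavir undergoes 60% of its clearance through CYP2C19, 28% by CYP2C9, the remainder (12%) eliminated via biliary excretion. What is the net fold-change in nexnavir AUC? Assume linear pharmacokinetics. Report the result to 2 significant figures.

The CYP2C19 pathway (60% of clearance) increases to 3.8× activity: 0.6 × 3.8 = 2.28.
The CYP2C9 pathway (28% of clearance) falls to 0.39× activity: 0.28 × 0.39 = 0.1092.
Non-CYP routes (12%) are unchanged.
Relative clearance = 2.28 + 0.1092 + 0.12 = 2.5092.
Because AUC varies inversely with clearance, the combined effect is 1 / 2.5092 = 0.40.

0.40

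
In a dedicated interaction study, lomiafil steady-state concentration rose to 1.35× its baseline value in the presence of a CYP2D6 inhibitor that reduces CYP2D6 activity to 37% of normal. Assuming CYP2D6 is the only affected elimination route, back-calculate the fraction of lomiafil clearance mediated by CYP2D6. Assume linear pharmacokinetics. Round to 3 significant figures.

Let fm be the CYP2D6 fraction. New clearance relative to baseline = fm × 0.37 + (1 − fm).
Steady-state concentration ratio = 1 / (new CL fraction), so new CL fraction = 1 / 1.35 = 0.7407.
fm × 0.37 + 1 − fm = 0.7407  ⇒  fm × (0.37 − 1) = −0.2593  ⇒  fm = 0.412.

0.412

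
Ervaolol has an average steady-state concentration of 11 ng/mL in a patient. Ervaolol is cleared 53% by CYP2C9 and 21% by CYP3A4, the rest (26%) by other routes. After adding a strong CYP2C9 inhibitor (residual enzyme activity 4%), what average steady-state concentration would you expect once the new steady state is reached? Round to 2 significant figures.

22 ng/mL

The CYP2C9 pathway (53% of clearance) falls to 0.04× activity: 0.53 × 0.04 = 0.0212.
CYP3A4 (21%) and the residual 26% are unaffected.
CL_new/CL_old = 0.0212 + 0.21 + 0.26 = 0.4912.
Average steady-state concentration ∝ 1/CL, so new value = 11 / 0.4912 = 22 ng/mL.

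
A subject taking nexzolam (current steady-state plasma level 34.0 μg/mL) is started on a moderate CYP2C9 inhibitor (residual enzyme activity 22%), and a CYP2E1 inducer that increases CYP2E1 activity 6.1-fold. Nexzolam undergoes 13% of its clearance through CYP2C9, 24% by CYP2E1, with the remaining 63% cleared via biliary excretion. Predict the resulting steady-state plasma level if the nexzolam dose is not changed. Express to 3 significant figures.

16.0 μg/mL

CYP2C9: 0.13 × 0.22 = 0.0286
CYP2E1: 0.24 × 6.1 = 1.464
Other: 0.63 (unchanged)
New clearance relative to baseline: 0.0286 + 1.464 + 0.63 = 2.1226.
New steady-state plasma level = 34.0 / 2.1226 = 16.0 μg/mL (concentration scales inversely with clearance).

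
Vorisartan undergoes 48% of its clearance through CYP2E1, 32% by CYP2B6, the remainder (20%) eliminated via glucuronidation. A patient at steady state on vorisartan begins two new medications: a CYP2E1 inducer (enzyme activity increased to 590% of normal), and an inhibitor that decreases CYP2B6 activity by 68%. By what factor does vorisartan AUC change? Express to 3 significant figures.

0.319

The CYP2E1 pathway (48% of clearance) rises to 5.9× activity: 0.48 × 5.9 = 2.832.
The CYP2B6 pathway (32% of clearance) drops to 0.32× activity: 0.32 × 0.32 = 0.1024.
Non-CYP routes (20%) are unchanged.
CL_new/CL_old = 2.832 + 0.1024 + 0.2 = 3.1344.
AUC ∝ 1/CL: fold-change = 1 / 3.1344 = 0.319.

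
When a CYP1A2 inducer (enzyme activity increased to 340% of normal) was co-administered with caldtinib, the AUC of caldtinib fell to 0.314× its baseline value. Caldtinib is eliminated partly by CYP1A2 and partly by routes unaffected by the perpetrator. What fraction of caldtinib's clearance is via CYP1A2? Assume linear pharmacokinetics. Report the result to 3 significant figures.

0.910

CL'/CL = 1 / 0.314 = 3.185
3.4·fm + (1 − fm) = 3.185
fm = (3.185 − 1) / (3.4 − 1) = 0.910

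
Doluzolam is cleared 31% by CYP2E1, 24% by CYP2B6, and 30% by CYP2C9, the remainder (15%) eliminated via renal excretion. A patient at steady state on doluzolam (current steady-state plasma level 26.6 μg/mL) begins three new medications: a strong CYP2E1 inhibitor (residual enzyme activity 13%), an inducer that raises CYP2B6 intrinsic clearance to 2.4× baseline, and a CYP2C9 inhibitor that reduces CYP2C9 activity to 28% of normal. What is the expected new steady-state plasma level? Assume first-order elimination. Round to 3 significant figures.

31.3 μg/mL

The CYP2E1 pathway (31% of clearance) falls to 0.13× activity: 0.31 × 0.13 = 0.0403.
The CYP2B6 pathway (24% of clearance) is boosted to 2.4× activity: 0.24 × 2.4 = 0.576.
The CYP2C9 pathway (30% of clearance) falls to 0.28× activity: 0.3 × 0.28 = 0.084.
The remaining 15% of clearance is unaffected.
New clearance relative to baseline: 0.0403 + 0.576 + 0.084 + 0.15 = 0.8503.
New steady-state plasma level = 26.6 / 0.8503 = 31.3 μg/mL (concentration scales inversely with clearance).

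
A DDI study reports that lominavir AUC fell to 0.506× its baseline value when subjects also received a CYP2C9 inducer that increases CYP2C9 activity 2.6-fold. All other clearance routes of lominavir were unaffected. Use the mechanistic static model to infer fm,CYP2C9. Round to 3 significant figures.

CL'/CL = 1 / 0.506 = 1.976
2.6·fm + (1 − fm) = 1.976
fm = (1.976 − 1) / (2.6 − 1) = 0.610

0.610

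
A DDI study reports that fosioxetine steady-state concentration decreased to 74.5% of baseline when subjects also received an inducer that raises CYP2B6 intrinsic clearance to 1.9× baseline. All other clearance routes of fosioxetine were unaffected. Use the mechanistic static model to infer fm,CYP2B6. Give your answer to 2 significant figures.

Let fm be the CYP2B6 fraction. New clearance relative to baseline = fm × 1.9 + (1 − fm).
Steady-state concentration ratio = 1 / (new CL fraction), so new CL fraction = 1 / 0.745 = 1.342.
fm × 1.9 + 1 − fm = 1.342  ⇒  fm × (1.9 − 1) = 0.3423  ⇒  fm = 0.38.

0.38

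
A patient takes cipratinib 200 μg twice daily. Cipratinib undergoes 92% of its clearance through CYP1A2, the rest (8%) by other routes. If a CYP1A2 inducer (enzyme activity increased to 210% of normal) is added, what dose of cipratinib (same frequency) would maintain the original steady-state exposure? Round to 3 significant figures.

The CYP1A2 pathway (92% of clearance) increases to 2.1× activity: 0.92 × 2.1 = 1.932.
The remaining 8% of clearance is unaffected.
Relative clearance = 1.932 + 0.08 = 2.012.
Exposure is unchanged when dose changes in proportion to clearance. New dose = 200 μg × 2.012 = 402 μg.

402 μg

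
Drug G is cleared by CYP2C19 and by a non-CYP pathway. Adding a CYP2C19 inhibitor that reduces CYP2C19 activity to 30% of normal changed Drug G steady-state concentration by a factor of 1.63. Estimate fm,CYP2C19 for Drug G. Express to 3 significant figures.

Write x for the fraction cleared via CYP2C19. The observed steady-state concentration change means clearance fell to 1/1.63 = 0.6135 of baseline.
Setting x·0.3 + (1 − x) = 0.6135 and solving: x = (0.6135 − 1)/(0.3 − 1) = 0.552.

0.552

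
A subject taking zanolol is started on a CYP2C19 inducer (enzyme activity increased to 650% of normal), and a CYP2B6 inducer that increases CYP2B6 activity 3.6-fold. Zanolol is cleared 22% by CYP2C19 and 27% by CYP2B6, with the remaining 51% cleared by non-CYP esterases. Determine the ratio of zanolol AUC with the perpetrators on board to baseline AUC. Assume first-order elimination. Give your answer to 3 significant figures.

CYP2C19: 0.22 × 6.5 = 1.43
CYP2B6: 0.27 × 3.6 = 0.972
Other: 0.51 (unchanged)
CL_new/CL_old = 1.43 + 0.972 + 0.51 = 2.912.
Because AUC varies inversely with clearance, the combined effect is 1 / 2.912 = 0.343.

0.343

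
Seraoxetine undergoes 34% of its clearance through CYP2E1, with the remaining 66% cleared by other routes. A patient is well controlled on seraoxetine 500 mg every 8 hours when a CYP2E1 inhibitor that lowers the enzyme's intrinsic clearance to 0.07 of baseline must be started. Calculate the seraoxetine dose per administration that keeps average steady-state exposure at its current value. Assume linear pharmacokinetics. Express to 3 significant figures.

342 mg

The CYP2E1 pathway (34% of clearance) falls to 0.07× activity: 0.34 × 0.07 = 0.0238.
The remaining 66% of clearance is unaffected.
New clearance relative to baseline: 0.0238 + 0.66 = 0.6838.
Css,avg = (dose rate)/CL, so holding Css fixed requires dose ∝ CL: 500 × 0.6838 = 342 mg.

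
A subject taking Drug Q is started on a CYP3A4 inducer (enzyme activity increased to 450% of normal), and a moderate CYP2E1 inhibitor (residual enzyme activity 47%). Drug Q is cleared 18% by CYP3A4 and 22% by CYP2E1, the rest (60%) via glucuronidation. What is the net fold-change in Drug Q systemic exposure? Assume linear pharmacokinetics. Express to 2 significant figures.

0.66

The CYP3A4 pathway (18% of clearance) increases to 4.5× activity: 0.18 × 4.5 = 0.81.
The CYP2E1 pathway (22% of clearance) drops to 0.47× activity: 0.22 × 0.47 = 0.1034.
Non-CYP routes (60%) are unchanged.
CL_new/CL_old = 0.81 + 0.1034 + 0.6 = 1.5134.
Net systemic exposure ratio = 1 / 1.5134 = 0.66.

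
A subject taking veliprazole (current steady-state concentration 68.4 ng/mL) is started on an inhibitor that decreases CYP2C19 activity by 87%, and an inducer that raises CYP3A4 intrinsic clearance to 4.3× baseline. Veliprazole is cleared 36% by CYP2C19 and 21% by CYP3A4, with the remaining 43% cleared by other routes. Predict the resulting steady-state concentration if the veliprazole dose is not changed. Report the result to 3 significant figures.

The CYP2C19 pathway (36% of clearance) is reduced to 0.13× activity: 0.36 × 0.13 = 0.0468.
The CYP3A4 pathway (21% of clearance) rises to 4.3× activity: 0.21 × 4.3 = 0.903.
The remaining 43% of clearance is unaffected.
CL_new/CL_old = 0.0468 + 0.903 + 0.43 = 1.3798.
Steady-state concentration ∝ 1/CL: new value = 68.4 / 1.3798 = 49.6 ng/mL.

49.6 ng/mL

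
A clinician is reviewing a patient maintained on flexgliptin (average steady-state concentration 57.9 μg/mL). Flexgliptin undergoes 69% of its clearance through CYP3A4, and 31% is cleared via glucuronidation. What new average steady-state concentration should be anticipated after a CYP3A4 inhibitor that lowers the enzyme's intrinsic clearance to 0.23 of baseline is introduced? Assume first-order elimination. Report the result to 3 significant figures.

CYP3A4: 0.69 × 0.23 = 0.1587
Other: 0.31 (unchanged)
New clearance relative to baseline: 0.1587 + 0.31 = 0.4687.
Average steady-state concentration ∝ 1/CL, so new value = 57.9 / 0.4687 = 124 μg/mL.

124 μg/mL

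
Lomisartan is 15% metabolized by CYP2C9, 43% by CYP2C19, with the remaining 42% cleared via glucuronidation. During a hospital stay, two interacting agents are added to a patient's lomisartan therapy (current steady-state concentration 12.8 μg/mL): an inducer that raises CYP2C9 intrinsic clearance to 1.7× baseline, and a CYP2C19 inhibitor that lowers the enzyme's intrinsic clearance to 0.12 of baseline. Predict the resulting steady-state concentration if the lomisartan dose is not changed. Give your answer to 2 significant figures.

The CYP2C9 pathway (15% of clearance) increases to 1.7× activity: 0.15 × 1.7 = 0.255.
The CYP2C19 pathway (43% of clearance) falls to 0.12× activity: 0.43 × 0.12 = 0.0516.
Non-CYP routes (42%) are unchanged.
New clearance relative to baseline: 0.255 + 0.0516 + 0.42 = 0.7266.
Steady-state concentration ∝ 1/CL: new value = 12.8 / 0.7266 = 18 μg/mL.

18 μg/mL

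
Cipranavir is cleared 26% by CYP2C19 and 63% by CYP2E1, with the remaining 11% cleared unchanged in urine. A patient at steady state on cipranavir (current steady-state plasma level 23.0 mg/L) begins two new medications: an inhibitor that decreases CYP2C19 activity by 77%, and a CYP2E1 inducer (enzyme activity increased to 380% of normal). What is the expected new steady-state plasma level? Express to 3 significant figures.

The CYP2C19 pathway (26% of clearance) is reduced to 0.23× activity: 0.26 × 0.23 = 0.0598.
The CYP2E1 pathway (63% of clearance) rises to 3.8× activity: 0.63 × 3.8 = 2.394.
Non-CYP routes (11%) are unchanged.
New clearance relative to baseline: 0.0598 + 2.394 + 0.11 = 2.5638.
Dividing the baseline by the relative clearance: 23.0 / 2.5638 = 8.97 mg/L.

8.97 mg/L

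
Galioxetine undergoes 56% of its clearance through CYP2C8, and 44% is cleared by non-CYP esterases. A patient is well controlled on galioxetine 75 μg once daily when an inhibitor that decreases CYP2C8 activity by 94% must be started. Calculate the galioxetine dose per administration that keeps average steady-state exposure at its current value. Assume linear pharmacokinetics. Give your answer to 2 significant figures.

The CYP2C8 pathway (56% of clearance) is reduced to 0.06× activity: 0.56 × 0.06 = 0.0336.
Non-CYP routes (44%) are unchanged.
CL_new/CL_old = 0.0336 + 0.44 = 0.4736.
Exposure is unchanged when dose changes in proportion to clearance. New dose = 75 μg × 0.4736 = 36 μg.

36 μg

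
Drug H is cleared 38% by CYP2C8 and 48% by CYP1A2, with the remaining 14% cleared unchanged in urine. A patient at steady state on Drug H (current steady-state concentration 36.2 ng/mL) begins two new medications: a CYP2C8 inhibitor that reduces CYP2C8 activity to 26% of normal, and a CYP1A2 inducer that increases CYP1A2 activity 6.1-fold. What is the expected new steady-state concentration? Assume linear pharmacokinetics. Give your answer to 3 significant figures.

The CYP2C8 pathway (38% of clearance) is reduced to 0.26× activity: 0.38 × 0.26 = 0.0988.
The CYP1A2 pathway (48% of clearance) is boosted to 6.1× activity: 0.48 × 6.1 = 2.928.
The remaining 14% of clearance is unaffected.
CL_new/CL_old = 0.0988 + 2.928 + 0.14 = 3.1668.
New steady-state concentration = 36.2 / 3.1668 = 11.4 ng/mL (concentration scales inversely with clearance).

11.4 ng/mL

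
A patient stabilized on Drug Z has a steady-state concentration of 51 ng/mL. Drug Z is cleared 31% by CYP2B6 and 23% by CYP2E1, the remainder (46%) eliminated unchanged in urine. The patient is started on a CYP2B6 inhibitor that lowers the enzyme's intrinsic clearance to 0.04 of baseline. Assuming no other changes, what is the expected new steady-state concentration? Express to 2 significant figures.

73 ng/mL

The CYP2B6 pathway (31% of clearance) is reduced to 0.04× activity: 0.31 × 0.04 = 0.0124.
CYP2E1 (23%) and the residual 46% are unaffected.
CL_new/CL_old = 0.0124 + 0.23 + 0.46 = 0.7024.
New steady-state concentration = baseline ÷ relative clearance = 51 / 0.7024 = 73 ng/mL.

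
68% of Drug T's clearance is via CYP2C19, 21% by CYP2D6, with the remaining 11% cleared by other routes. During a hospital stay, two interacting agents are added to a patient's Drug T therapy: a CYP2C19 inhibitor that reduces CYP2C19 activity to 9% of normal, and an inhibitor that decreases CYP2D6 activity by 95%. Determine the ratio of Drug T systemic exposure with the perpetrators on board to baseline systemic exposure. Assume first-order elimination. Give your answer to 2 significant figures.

5.5

The CYP2C19 pathway (68% of clearance) drops to 0.09× activity: 0.68 × 0.09 = 0.0612.
The CYP2D6 pathway (21% of clearance) falls to 0.05× activity: 0.21 × 0.05 = 0.0105.
Non-CYP routes (11%) are unchanged.
CL_new/CL_old = 0.0612 + 0.0105 + 0.11 = 0.1817.
Net systemic exposure ratio = 1 / 0.1817 = 5.5.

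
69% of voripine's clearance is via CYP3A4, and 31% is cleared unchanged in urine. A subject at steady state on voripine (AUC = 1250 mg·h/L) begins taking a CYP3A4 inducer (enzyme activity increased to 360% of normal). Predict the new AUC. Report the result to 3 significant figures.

The CYP3A4 pathway (69% of clearance) is boosted to 3.6× activity: 0.69 × 3.6 = 2.484.
The remaining 31% of clearance is unaffected.
CL_new/CL_old = 2.484 + 0.31 = 2.794.
With dosing unchanged, AUC scales as 1/CL: 1250 / 2.794 = 447 mg·h/L.

447 mg·h/L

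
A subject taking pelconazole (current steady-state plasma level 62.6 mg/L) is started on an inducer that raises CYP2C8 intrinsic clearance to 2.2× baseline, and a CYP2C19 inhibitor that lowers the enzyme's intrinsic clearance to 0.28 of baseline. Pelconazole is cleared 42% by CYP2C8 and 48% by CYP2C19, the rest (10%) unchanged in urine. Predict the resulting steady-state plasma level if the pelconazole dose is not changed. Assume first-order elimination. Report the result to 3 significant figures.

The CYP2C8 pathway (42% of clearance) is boosted to 2.2× activity: 0.42 × 2.2 = 0.924.
The CYP2C19 pathway (48% of clearance) drops to 0.28× activity: 0.48 × 0.28 = 0.1344.
The remaining 10% of clearance is unaffected.
CL_new/CL_old = 0.924 + 0.1344 + 0.1 = 1.1584.
Dividing the baseline by the relative clearance: 62.6 / 1.1584 = 54.0 mg/L.

54.0 mg/L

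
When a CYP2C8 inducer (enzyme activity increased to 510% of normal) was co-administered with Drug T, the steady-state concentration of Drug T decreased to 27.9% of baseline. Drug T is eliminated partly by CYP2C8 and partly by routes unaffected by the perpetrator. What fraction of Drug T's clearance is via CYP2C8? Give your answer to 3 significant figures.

0.630

Let x = fm,CYP2C8. Because steady-state concentration ∝ 1/CL, relative clearance rose to 1/0.279 = 3.584.
Only the CYP2C8 route changed, so 3.584 = x·5.1 + (1 − x), giving x = 0.630.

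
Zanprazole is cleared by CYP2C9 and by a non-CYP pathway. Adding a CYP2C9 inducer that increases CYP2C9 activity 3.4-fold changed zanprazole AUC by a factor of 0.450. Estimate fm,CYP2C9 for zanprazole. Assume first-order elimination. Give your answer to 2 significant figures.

CL'/CL = 1 / 0.450 = 2.222
3.4·fm + (1 − fm) = 2.222
fm = (2.222 − 1) / (3.4 − 1) = 0.51

0.51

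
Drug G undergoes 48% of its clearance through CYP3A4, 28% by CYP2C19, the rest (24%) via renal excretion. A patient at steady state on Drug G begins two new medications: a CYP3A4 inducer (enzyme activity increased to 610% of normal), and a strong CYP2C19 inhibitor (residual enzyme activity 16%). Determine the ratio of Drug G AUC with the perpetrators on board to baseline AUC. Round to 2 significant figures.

0.31

The CYP3A4 pathway (48% of clearance) increases to 6.1× activity: 0.48 × 6.1 = 2.928.
The CYP2C19 pathway (28% of clearance) drops to 0.16× activity: 0.28 × 0.16 = 0.0448.
The remaining 24% of clearance is unaffected.
Relative clearance = 2.928 + 0.0448 + 0.24 = 3.2128.
Net AUC ratio = 1 / 3.2128 = 0.31.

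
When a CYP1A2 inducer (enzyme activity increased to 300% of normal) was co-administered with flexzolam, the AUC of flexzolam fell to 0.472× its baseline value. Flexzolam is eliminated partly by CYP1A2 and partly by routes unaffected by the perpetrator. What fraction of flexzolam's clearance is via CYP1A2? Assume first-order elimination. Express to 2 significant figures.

0.56

Let x = fm,CYP1A2. Because AUC ∝ 1/CL, relative clearance rose to 1/0.472 = 2.119.
Only the CYP1A2 route changed, so 2.119 = x·3 + (1 − x), giving x = 0.56.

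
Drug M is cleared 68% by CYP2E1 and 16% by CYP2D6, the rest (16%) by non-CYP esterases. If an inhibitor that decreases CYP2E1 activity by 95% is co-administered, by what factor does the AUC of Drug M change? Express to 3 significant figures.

2.82

CYP2E1: 0.68 × 0.05 = 0.034
CYP2D6: 0.16 (unchanged)
Other: 0.16 (unchanged)
New clearance relative to baseline: 0.034 + 0.16 + 0.16 = 0.354.
AUC is inversely proportional to clearance, so the fold-change is 1 / 0.354 = 2.82.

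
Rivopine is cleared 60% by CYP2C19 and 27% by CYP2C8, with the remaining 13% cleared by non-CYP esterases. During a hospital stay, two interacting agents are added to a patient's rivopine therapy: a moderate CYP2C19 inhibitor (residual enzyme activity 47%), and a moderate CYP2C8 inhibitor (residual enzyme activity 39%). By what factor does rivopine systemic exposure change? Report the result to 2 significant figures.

CYP2C19: 0.6 × 0.47 = 0.282
CYP2C8: 0.27 × 0.39 = 0.1053
Other: 0.13 (unchanged)
New clearance relative to baseline: 0.282 + 0.1053 + 0.13 = 0.5173.
Net systemic exposure ratio = 1 / 0.5173 = 1.9.

1.9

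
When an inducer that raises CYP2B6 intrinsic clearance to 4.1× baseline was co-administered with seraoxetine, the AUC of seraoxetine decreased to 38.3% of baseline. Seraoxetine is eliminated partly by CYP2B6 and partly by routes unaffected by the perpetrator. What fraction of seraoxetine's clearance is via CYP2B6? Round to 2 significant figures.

CL'/CL = 1 / 0.383 = 2.611
4.1·fm + (1 − fm) = 2.611
fm = (2.611 − 1) / (4.1 − 1) = 0.52

0.52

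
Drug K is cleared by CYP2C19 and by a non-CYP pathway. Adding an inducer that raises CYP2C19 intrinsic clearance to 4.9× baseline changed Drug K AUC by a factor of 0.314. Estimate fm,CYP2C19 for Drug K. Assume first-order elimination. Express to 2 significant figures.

Let fm be the CYP2C19 fraction. New clearance relative to baseline = fm × 4.9 + (1 − fm).
AUC ratio = 1 / (new CL fraction), so new CL fraction = 1 / 0.314 = 3.185.
fm × 4.9 + 1 − fm = 3.185  ⇒  fm × (4.9 − 1) = 2.185  ⇒  fm = 0.56.

0.56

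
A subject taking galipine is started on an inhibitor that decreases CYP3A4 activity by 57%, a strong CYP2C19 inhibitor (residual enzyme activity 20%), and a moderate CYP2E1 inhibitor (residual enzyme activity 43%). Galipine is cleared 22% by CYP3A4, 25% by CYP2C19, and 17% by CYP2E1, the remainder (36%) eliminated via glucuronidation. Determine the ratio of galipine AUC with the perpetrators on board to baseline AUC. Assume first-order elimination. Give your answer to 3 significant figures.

CYP3A4: 0.22 × 0.43 = 0.0946
CYP2C19: 0.25 × 0.2 = 0.05
CYP2E1: 0.17 × 0.43 = 0.0731
Other: 0.36 (unchanged)
CL_new/CL_old = 0.0946 + 0.05 + 0.0731 + 0.36 = 0.5777.
Net AUC ratio = 1 / 0.5777 = 1.73.

1.73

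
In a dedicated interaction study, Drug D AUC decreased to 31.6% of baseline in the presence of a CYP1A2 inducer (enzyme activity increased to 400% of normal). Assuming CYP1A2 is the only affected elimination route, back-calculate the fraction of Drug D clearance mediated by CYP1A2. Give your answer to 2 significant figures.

0.72

Let x = fm,CYP1A2. Because AUC ∝ 1/CL, relative clearance rose to 1/0.316 = 3.165.
Only the CYP1A2 route changed, so 3.165 = x·4 + (1 − x), giving x = 0.72.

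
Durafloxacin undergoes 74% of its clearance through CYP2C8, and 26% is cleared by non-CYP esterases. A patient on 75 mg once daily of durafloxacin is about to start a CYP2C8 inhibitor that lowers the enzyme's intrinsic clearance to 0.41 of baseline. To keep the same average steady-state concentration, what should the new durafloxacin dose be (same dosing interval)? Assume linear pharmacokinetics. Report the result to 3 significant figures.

42.3 mg

The CYP2C8 pathway (74% of clearance) drops to 0.41× activity: 0.74 × 0.41 = 0.3034.
Non-CYP routes (26%) are unchanged.
Relative clearance = 0.3034 + 0.26 = 0.5634.
Css,avg = (dose rate)/CL, so holding Css fixed requires dose ∝ CL: 75 × 0.5634 = 42.3 mg.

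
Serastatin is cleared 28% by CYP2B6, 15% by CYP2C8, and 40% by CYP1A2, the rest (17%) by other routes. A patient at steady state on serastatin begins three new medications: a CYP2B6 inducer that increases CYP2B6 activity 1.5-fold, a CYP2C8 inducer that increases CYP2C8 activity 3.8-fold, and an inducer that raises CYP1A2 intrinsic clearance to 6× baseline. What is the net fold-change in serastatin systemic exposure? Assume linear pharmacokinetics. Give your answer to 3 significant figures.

CYP2B6: 0.28 × 1.5 = 0.42
CYP2C8: 0.15 × 3.8 = 0.57
CYP1A2: 0.4 × 6 = 2.4
Other: 0.17 (unchanged)
New clearance relative to baseline: 0.42 + 0.57 + 2.4 + 0.17 = 3.56.
Systemic exposure ∝ 1/CL: fold-change = 1 / 3.56 = 0.281.

0.281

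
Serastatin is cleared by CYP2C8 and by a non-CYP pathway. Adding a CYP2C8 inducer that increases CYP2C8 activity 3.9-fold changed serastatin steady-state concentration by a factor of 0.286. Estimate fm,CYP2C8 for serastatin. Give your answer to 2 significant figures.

Call the CYP2C8 fraction fm. After the interaction, CL_new/CL_old = fm × 3.9 + (1 − fm).
Steady-state concentration ratio = 1 / (new CL fraction), so new CL fraction = 1 / 0.286 = 3.497.
fm × 3.9 + 1 − fm = 3.497  ⇒  fm × (3.9 − 1) = 2.497  ⇒  fm = 0.86.

0.86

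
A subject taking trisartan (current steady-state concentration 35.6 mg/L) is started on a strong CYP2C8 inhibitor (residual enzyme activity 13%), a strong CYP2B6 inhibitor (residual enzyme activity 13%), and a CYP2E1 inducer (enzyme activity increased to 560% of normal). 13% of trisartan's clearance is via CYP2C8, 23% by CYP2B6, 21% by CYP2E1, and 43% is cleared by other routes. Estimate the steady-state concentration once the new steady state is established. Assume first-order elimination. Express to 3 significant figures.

21.5 mg/L

The CYP2C8 pathway (13% of clearance) is reduced to 0.13× activity: 0.13 × 0.13 = 0.0169.
The CYP2B6 pathway (23% of clearance) drops to 0.13× activity: 0.23 × 0.13 = 0.0299.
The CYP2E1 pathway (21% of clearance) increases to 5.6× activity: 0.21 × 5.6 = 1.176.
Non-CYP routes (43%) are unchanged.
Relative clearance = 0.0169 + 0.0299 + 1.176 + 0.43 = 1.6528.
Steady-state concentration ∝ 1/CL: new value = 35.6 / 1.6528 = 21.5 mg/L.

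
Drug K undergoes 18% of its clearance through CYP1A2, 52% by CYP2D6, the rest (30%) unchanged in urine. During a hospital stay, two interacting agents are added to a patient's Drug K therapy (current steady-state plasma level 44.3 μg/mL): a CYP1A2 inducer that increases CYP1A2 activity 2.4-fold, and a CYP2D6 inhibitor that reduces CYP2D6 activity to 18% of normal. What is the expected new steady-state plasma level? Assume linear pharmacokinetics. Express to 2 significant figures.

54 μg/mL

CYP1A2: 0.18 × 2.4 = 0.432
CYP2D6: 0.52 × 0.18 = 0.0936
Other: 0.3 (unchanged)
CL_new/CL_old = 0.432 + 0.0936 + 0.3 = 0.8256.
Dividing the baseline by the relative clearance: 44.3 / 0.8256 = 54 μg/mL.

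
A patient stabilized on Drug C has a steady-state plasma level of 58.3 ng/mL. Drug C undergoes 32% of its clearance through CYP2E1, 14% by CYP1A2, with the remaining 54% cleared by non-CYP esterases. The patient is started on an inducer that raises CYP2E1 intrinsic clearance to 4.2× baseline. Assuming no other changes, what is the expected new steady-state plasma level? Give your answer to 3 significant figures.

The CYP2E1 pathway (32% of clearance) rises to 4.2× activity: 0.32 × 4.2 = 1.344.
CYP1A2 (14%) and the residual 54% are unaffected.
Relative clearance = 1.344 + 0.14 + 0.54 = 2.024.
Steady-state plasma level ∝ 1/CL, so new value = 58.3 / 2.024 = 28.8 ng/mL.

28.8 ng/mL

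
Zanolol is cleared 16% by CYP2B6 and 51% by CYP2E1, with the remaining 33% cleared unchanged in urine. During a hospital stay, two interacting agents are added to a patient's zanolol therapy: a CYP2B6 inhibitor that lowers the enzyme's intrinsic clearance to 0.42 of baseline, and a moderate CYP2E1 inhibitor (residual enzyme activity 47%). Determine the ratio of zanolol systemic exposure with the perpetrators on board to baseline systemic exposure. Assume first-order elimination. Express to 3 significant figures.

1.57

The CYP2B6 pathway (16% of clearance) is reduced to 0.42× activity: 0.16 × 0.42 = 0.0672.
The CYP2E1 pathway (51% of clearance) drops to 0.47× activity: 0.51 × 0.47 = 0.2397.
The remaining 33% of clearance is unaffected.
New clearance relative to baseline: 0.0672 + 0.2397 + 0.33 = 0.6369.
Net systemic exposure ratio = 1 / 0.6369 = 1.57.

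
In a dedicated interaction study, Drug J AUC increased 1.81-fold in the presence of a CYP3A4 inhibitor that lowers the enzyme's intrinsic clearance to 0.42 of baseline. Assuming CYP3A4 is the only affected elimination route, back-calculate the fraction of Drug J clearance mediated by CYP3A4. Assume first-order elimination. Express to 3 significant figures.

CL'/CL = 1 / 1.81 = 0.5525
0.42·fm + (1 − fm) = 0.5525
fm = (0.5525 − 1) / (0.42 − 1) = 0.772

0.772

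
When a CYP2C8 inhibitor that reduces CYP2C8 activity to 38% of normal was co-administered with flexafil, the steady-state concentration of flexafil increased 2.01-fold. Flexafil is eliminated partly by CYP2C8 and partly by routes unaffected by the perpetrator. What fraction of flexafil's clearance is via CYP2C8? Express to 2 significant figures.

Let fm be the CYP2C8 fraction. New clearance relative to baseline = fm × 0.38 + (1 − fm).
Steady-state concentration ratio = 1 / (new CL fraction), so new CL fraction = 1 / 2.01 = 0.4975.
fm × 0.38 + 1 − fm = 0.4975  ⇒  fm × (0.38 − 1) = −0.5025  ⇒  fm = 0.81.

0.81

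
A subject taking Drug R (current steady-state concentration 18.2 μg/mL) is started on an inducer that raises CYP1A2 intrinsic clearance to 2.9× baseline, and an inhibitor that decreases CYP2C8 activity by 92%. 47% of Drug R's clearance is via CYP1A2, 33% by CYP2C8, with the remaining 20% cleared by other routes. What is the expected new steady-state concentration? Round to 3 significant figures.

The CYP1A2 pathway (47% of clearance) increases to 2.9× activity: 0.47 × 2.9 = 1.363.
The CYP2C8 pathway (33% of clearance) falls to 0.08× activity: 0.33 × 0.08 = 0.0264.
The remaining 20% of clearance is unaffected.
New clearance relative to baseline: 1.363 + 0.0264 + 0.2 = 1.5894.
New steady-state concentration = 18.2 / 1.5894 = 11.5 μg/mL (concentration scales inversely with clearance).

11.5 μg/mL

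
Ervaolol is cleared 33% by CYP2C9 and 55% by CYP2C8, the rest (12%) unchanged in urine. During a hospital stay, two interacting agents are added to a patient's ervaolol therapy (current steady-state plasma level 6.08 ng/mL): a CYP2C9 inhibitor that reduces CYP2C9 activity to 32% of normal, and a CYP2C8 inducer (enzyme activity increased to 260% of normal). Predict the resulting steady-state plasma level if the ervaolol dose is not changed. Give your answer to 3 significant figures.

3.67 ng/mL

CYP2C9: 0.33 × 0.32 = 0.1056
CYP2C8: 0.55 × 2.6 = 1.43
Other: 0.12 (unchanged)
New clearance relative to baseline: 0.1056 + 1.43 + 0.12 = 1.6556.
New steady-state plasma level = 6.08 / 1.6556 = 3.67 ng/mL (concentration scales inversely with clearance).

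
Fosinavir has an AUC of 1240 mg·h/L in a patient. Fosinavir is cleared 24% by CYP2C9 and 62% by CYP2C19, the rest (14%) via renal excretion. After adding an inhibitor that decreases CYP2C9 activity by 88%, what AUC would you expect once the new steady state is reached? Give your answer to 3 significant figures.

1.57 × 10³ mg·h/L

The CYP2C9 pathway (24% of clearance) is reduced to 0.12× activity: 0.24 × 0.12 = 0.0288.
CYP2C19 (62%) and the residual 14% are unaffected.
CL_new/CL_old = 0.0288 + 0.62 + 0.14 = 0.7888.
New AUC = baseline ÷ relative clearance = 1240 / 0.7888 = 1.57 × 10³ mg·h/L.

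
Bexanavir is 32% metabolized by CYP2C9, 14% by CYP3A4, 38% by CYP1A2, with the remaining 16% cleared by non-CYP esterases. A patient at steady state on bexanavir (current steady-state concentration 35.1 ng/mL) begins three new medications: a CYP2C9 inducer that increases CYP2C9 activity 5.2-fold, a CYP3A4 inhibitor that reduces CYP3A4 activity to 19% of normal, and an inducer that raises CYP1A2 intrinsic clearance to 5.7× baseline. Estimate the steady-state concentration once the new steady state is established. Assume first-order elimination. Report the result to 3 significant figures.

8.74 ng/mL

The CYP2C9 pathway (32% of clearance) increases to 5.2× activity: 0.32 × 5.2 = 1.664.
The CYP3A4 pathway (14% of clearance) falls to 0.19× activity: 0.14 × 0.19 = 0.0266.
The CYP1A2 pathway (38% of clearance) is boosted to 5.7× activity: 0.38 × 5.7 = 2.166.
The remaining 16% of clearance is unaffected.
New clearance relative to baseline: 1.664 + 0.0266 + 2.166 + 0.16 = 4.0166.
Steady-state concentration ∝ 1/CL: new value = 35.1 / 4.0166 = 8.74 ng/mL.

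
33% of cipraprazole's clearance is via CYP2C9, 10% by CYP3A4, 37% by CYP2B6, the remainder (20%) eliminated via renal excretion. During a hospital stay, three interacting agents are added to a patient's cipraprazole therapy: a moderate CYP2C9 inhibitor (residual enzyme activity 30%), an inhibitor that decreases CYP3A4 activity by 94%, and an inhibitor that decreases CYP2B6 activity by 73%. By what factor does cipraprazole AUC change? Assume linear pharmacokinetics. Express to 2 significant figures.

The CYP2C9 pathway (33% of clearance) drops to 0.3× activity: 0.33 × 0.3 = 0.099.
The CYP3A4 pathway (10% of clearance) falls to 0.06× activity: 0.1 × 0.06 = 0.006.
The CYP2B6 pathway (37% of clearance) falls to 0.27× activity: 0.37 × 0.27 = 0.0999.
The remaining 20% of clearance is unaffected.
Relative clearance = 0.099 + 0.006 + 0.0999 + 0.2 = 0.4049.
Because AUC varies inversely with clearance, the combined effect is 1 / 0.4049 = 2.5.

2.5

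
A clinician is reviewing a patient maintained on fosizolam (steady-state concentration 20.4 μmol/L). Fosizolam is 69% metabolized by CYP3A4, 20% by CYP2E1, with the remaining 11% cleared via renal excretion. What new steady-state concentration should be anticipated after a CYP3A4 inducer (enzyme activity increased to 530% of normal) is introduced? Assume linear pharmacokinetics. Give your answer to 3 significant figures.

The CYP3A4 pathway (69% of clearance) rises to 5.3× activity: 0.69 × 5.3 = 3.657.
CYP2E1 (20%) and the residual 11% are unaffected.
New clearance relative to baseline: 3.657 + 0.2 + 0.11 = 3.967.
New steady-state concentration = baseline ÷ relative clearance = 20.4 / 3.967 = 5.14 μmol/L.

5.14 μmol/L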